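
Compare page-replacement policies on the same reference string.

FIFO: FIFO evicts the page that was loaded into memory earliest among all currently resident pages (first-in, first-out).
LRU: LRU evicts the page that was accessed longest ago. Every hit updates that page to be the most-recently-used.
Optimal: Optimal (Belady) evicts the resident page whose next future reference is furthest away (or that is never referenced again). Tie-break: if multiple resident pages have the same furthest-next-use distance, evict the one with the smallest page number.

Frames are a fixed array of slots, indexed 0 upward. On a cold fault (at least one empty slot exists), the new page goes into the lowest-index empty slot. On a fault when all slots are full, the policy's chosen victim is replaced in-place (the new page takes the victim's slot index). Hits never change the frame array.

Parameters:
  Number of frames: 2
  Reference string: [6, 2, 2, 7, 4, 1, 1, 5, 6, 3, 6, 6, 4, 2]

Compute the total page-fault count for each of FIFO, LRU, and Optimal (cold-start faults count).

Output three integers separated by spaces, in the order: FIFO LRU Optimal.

Answer: 10 10 9

Derivation:
--- FIFO ---
  step 0: ref 6 -> FAULT, frames=[6,-] (faults so far: 1)
  step 1: ref 2 -> FAULT, frames=[6,2] (faults so far: 2)
  step 2: ref 2 -> HIT, frames=[6,2] (faults so far: 2)
  step 3: ref 7 -> FAULT, evict 6, frames=[7,2] (faults so far: 3)
  step 4: ref 4 -> FAULT, evict 2, frames=[7,4] (faults so far: 4)
  step 5: ref 1 -> FAULT, evict 7, frames=[1,4] (faults so far: 5)
  step 6: ref 1 -> HIT, frames=[1,4] (faults so far: 5)
  step 7: ref 5 -> FAULT, evict 4, frames=[1,5] (faults so far: 6)
  step 8: ref 6 -> FAULT, evict 1, frames=[6,5] (faults so far: 7)
  step 9: ref 3 -> FAULT, evict 5, frames=[6,3] (faults so far: 8)
  step 10: ref 6 -> HIT, frames=[6,3] (faults so far: 8)
  step 11: ref 6 -> HIT, frames=[6,3] (faults so far: 8)
  step 12: ref 4 -> FAULT, evict 6, frames=[4,3] (faults so far: 9)
  step 13: ref 2 -> FAULT, evict 3, frames=[4,2] (faults so far: 10)
  FIFO total faults: 10
--- LRU ---
  step 0: ref 6 -> FAULT, frames=[6,-] (faults so far: 1)
  step 1: ref 2 -> FAULT, frames=[6,2] (faults so far: 2)
  step 2: ref 2 -> HIT, frames=[6,2] (faults so far: 2)
  step 3: ref 7 -> FAULT, evict 6, frames=[7,2] (faults so far: 3)
  step 4: ref 4 -> FAULT, evict 2, frames=[7,4] (faults so far: 4)
  step 5: ref 1 -> FAULT, evict 7, frames=[1,4] (faults so far: 5)
  step 6: ref 1 -> HIT, frames=[1,4] (faults so far: 5)
  step 7: ref 5 -> FAULT, evict 4, frames=[1,5] (faults so far: 6)
  step 8: ref 6 -> FAULT, evict 1, frames=[6,5] (faults so far: 7)
  step 9: ref 3 -> FAULT, evict 5, frames=[6,3] (faults so far: 8)
  step 10: ref 6 -> HIT, frames=[6,3] (faults so far: 8)
  step 11: ref 6 -> HIT, frames=[6,3] (faults so far: 8)
  step 12: ref 4 -> FAULT, evict 3, frames=[6,4] (faults so far: 9)
  step 13: ref 2 -> FAULT, evict 6, frames=[2,4] (faults so far: 10)
  LRU total faults: 10
--- Optimal ---
  step 0: ref 6 -> FAULT, frames=[6,-] (faults so far: 1)
  step 1: ref 2 -> FAULT, frames=[6,2] (faults so far: 2)
  step 2: ref 2 -> HIT, frames=[6,2] (faults so far: 2)
  step 3: ref 7 -> FAULT, evict 2, frames=[6,7] (faults so far: 3)
  step 4: ref 4 -> FAULT, evict 7, frames=[6,4] (faults so far: 4)
  step 5: ref 1 -> FAULT, evict 4, frames=[6,1] (faults so far: 5)
  step 6: ref 1 -> HIT, frames=[6,1] (faults so far: 5)
  step 7: ref 5 -> FAULT, evict 1, frames=[6,5] (faults so far: 6)
  step 8: ref 6 -> HIT, frames=[6,5] (faults so far: 6)
  step 9: ref 3 -> FAULT, evict 5, frames=[6,3] (faults so far: 7)
  step 10: ref 6 -> HIT, frames=[6,3] (faults so far: 7)
  step 11: ref 6 -> HIT, frames=[6,3] (faults so far: 7)
  step 12: ref 4 -> FAULT, evict 3, frames=[6,4] (faults so far: 8)
  step 13: ref 2 -> FAULT, evict 4, frames=[6,2] (faults so far: 9)
  Optimal total faults: 9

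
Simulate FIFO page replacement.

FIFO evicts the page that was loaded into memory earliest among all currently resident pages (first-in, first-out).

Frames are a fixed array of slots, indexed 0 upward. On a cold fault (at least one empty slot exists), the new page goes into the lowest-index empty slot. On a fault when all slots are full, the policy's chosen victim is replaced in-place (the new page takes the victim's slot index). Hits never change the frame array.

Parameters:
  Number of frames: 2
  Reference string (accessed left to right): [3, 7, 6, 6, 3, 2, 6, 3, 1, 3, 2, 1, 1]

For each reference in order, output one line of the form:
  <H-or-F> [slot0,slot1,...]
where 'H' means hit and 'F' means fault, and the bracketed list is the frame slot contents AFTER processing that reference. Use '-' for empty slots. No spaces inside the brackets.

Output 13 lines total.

F [3,-]
F [3,7]
F [6,7]
H [6,7]
F [6,3]
F [2,3]
F [2,6]
F [3,6]
F [3,1]
H [3,1]
F [2,1]
H [2,1]
H [2,1]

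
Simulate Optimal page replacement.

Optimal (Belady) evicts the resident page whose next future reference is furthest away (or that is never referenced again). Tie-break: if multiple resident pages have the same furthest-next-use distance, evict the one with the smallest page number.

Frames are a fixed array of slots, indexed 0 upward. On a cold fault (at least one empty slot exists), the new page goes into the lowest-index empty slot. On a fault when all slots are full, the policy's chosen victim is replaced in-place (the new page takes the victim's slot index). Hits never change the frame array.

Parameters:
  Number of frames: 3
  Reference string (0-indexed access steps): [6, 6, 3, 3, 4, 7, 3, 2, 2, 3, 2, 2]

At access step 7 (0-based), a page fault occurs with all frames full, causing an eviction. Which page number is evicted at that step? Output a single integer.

Answer: 6

Derivation:
Step 0: ref 6 -> FAULT, frames=[6,-,-]
Step 1: ref 6 -> HIT, frames=[6,-,-]
Step 2: ref 3 -> FAULT, frames=[6,3,-]
Step 3: ref 3 -> HIT, frames=[6,3,-]
Step 4: ref 4 -> FAULT, frames=[6,3,4]
Step 5: ref 7 -> FAULT, evict 4, frames=[6,3,7]
Step 6: ref 3 -> HIT, frames=[6,3,7]
Step 7: ref 2 -> FAULT, evict 6, frames=[2,3,7]
At step 7: evicted page 6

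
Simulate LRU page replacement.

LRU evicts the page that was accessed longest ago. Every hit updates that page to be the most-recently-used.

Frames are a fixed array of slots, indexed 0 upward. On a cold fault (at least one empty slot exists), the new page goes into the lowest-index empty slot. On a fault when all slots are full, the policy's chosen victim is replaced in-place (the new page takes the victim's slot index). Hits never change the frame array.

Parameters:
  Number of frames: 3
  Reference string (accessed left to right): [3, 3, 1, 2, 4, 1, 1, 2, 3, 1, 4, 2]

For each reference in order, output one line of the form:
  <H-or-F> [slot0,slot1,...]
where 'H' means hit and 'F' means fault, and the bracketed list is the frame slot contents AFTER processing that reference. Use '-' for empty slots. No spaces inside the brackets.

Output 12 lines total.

F [3,-,-]
H [3,-,-]
F [3,1,-]
F [3,1,2]
F [4,1,2]
H [4,1,2]
H [4,1,2]
H [4,1,2]
F [3,1,2]
H [3,1,2]
F [3,1,4]
F [2,1,4]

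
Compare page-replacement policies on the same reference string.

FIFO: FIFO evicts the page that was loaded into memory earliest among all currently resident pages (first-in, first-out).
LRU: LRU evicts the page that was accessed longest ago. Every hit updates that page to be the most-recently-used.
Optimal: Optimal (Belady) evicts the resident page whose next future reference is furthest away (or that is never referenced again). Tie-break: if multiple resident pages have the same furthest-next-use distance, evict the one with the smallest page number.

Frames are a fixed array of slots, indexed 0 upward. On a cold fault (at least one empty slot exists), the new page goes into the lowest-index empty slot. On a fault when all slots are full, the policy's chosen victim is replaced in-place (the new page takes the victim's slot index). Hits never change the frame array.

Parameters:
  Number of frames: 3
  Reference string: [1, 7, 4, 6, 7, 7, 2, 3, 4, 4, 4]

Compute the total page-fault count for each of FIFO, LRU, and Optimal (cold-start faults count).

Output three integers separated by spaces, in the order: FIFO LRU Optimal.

Answer: 7 7 6

Derivation:
--- FIFO ---
  step 0: ref 1 -> FAULT, frames=[1,-,-] (faults so far: 1)
  step 1: ref 7 -> FAULT, frames=[1,7,-] (faults so far: 2)
  step 2: ref 4 -> FAULT, frames=[1,7,4] (faults so far: 3)
  step 3: ref 6 -> FAULT, evict 1, frames=[6,7,4] (faults so far: 4)
  step 4: ref 7 -> HIT, frames=[6,7,4] (faults so far: 4)
  step 5: ref 7 -> HIT, frames=[6,7,4] (faults so far: 4)
  step 6: ref 2 -> FAULT, evict 7, frames=[6,2,4] (faults so far: 5)
  step 7: ref 3 -> FAULT, evict 4, frames=[6,2,3] (faults so far: 6)
  step 8: ref 4 -> FAULT, evict 6, frames=[4,2,3] (faults so far: 7)
  step 9: ref 4 -> HIT, frames=[4,2,3] (faults so far: 7)
  step 10: ref 4 -> HIT, frames=[4,2,3] (faults so far: 7)
  FIFO total faults: 7
--- LRU ---
  step 0: ref 1 -> FAULT, frames=[1,-,-] (faults so far: 1)
  step 1: ref 7 -> FAULT, frames=[1,7,-] (faults so far: 2)
  step 2: ref 4 -> FAULT, frames=[1,7,4] (faults so far: 3)
  step 3: ref 6 -> FAULT, evict 1, frames=[6,7,4] (faults so far: 4)
  step 4: ref 7 -> HIT, frames=[6,7,4] (faults so far: 4)
  step 5: ref 7 -> HIT, frames=[6,7,4] (faults so far: 4)
  step 6: ref 2 -> FAULT, evict 4, frames=[6,7,2] (faults so far: 5)
  step 7: ref 3 -> FAULT, evict 6, frames=[3,7,2] (faults so far: 6)
  step 8: ref 4 -> FAULT, evict 7, frames=[3,4,2] (faults so far: 7)
  step 9: ref 4 -> HIT, frames=[3,4,2] (faults so far: 7)
  step 10: ref 4 -> HIT, frames=[3,4,2] (faults so far: 7)
  LRU total faults: 7
--- Optimal ---
  step 0: ref 1 -> FAULT, frames=[1,-,-] (faults so far: 1)
  step 1: ref 7 -> FAULT, frames=[1,7,-] (faults so far: 2)
  step 2: ref 4 -> FAULT, frames=[1,7,4] (faults so far: 3)
  step 3: ref 6 -> FAULT, evict 1, frames=[6,7,4] (faults so far: 4)
  step 4: ref 7 -> HIT, frames=[6,7,4] (faults so far: 4)
  step 5: ref 7 -> HIT, frames=[6,7,4] (faults so far: 4)
  step 6: ref 2 -> FAULT, evict 6, frames=[2,7,4] (faults so far: 5)
  step 7: ref 3 -> FAULT, evict 2, frames=[3,7,4] (faults so far: 6)
  step 8: ref 4 -> HIT, frames=[3,7,4] (faults so far: 6)
  step 9: ref 4 -> HIT, frames=[3,7,4] (faults so far: 6)
  step 10: ref 4 -> HIT, frames=[3,7,4] (faults so far: 6)
  Optimal total faults: 6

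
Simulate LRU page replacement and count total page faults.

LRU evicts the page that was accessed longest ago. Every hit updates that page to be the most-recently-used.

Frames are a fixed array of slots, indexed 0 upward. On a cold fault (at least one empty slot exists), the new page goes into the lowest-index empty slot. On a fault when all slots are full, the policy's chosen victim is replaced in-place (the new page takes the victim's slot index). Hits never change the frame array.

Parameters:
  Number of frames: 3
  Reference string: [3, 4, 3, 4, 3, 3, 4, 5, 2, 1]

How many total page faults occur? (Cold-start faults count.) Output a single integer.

Step 0: ref 3 → FAULT, frames=[3,-,-]
Step 1: ref 4 → FAULT, frames=[3,4,-]
Step 2: ref 3 → HIT, frames=[3,4,-]
Step 3: ref 4 → HIT, frames=[3,4,-]
Step 4: ref 3 → HIT, frames=[3,4,-]
Step 5: ref 3 → HIT, frames=[3,4,-]
Step 6: ref 4 → HIT, frames=[3,4,-]
Step 7: ref 5 → FAULT, frames=[3,4,5]
Step 8: ref 2 → FAULT (evict 3), frames=[2,4,5]
Step 9: ref 1 → FAULT (evict 4), frames=[2,1,5]
Total faults: 5

Answer: 5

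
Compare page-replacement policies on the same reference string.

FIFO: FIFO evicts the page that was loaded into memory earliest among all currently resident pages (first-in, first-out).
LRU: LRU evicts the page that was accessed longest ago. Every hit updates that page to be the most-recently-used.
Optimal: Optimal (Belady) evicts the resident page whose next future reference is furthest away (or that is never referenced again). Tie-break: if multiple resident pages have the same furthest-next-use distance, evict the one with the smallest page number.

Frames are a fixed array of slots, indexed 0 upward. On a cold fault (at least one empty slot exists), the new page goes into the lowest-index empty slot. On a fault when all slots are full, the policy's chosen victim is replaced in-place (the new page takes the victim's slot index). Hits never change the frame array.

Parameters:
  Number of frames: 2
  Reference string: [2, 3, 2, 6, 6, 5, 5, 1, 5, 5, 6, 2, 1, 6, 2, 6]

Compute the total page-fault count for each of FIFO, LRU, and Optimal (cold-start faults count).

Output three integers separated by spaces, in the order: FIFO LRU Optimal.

Answer: 10 10 8

Derivation:
--- FIFO ---
  step 0: ref 2 -> FAULT, frames=[2,-] (faults so far: 1)
  step 1: ref 3 -> FAULT, frames=[2,3] (faults so far: 2)
  step 2: ref 2 -> HIT, frames=[2,3] (faults so far: 2)
  step 3: ref 6 -> FAULT, evict 2, frames=[6,3] (faults so far: 3)
  step 4: ref 6 -> HIT, frames=[6,3] (faults so far: 3)
  step 5: ref 5 -> FAULT, evict 3, frames=[6,5] (faults so far: 4)
  step 6: ref 5 -> HIT, frames=[6,5] (faults so far: 4)
  step 7: ref 1 -> FAULT, evict 6, frames=[1,5] (faults so far: 5)
  step 8: ref 5 -> HIT, frames=[1,5] (faults so far: 5)
  step 9: ref 5 -> HIT, frames=[1,5] (faults so far: 5)
  step 10: ref 6 -> FAULT, evict 5, frames=[1,6] (faults so far: 6)
  step 11: ref 2 -> FAULT, evict 1, frames=[2,6] (faults so far: 7)
  step 12: ref 1 -> FAULT, evict 6, frames=[2,1] (faults so far: 8)
  step 13: ref 6 -> FAULT, evict 2, frames=[6,1] (faults so far: 9)
  step 14: ref 2 -> FAULT, evict 1, frames=[6,2] (faults so far: 10)
  step 15: ref 6 -> HIT, frames=[6,2] (faults so far: 10)
  FIFO total faults: 10
--- LRU ---
  step 0: ref 2 -> FAULT, frames=[2,-] (faults so far: 1)
  step 1: ref 3 -> FAULT, frames=[2,3] (faults so far: 2)
  step 2: ref 2 -> HIT, frames=[2,3] (faults so far: 2)
  step 3: ref 6 -> FAULT, evict 3, frames=[2,6] (faults so far: 3)
  step 4: ref 6 -> HIT, frames=[2,6] (faults so far: 3)
  step 5: ref 5 -> FAULT, evict 2, frames=[5,6] (faults so far: 4)
  step 6: ref 5 -> HIT, frames=[5,6] (faults so far: 4)
  step 7: ref 1 -> FAULT, evict 6, frames=[5,1] (faults so far: 5)
  step 8: ref 5 -> HIT, frames=[5,1] (faults so far: 5)
  step 9: ref 5 -> HIT, frames=[5,1] (faults so far: 5)
  step 10: ref 6 -> FAULT, evict 1, frames=[5,6] (faults so far: 6)
  step 11: ref 2 -> FAULT, evict 5, frames=[2,6] (faults so far: 7)
  step 12: ref 1 -> FAULT, evict 6, frames=[2,1] (faults so far: 8)
  step 13: ref 6 -> FAULT, evict 2, frames=[6,1] (faults so far: 9)
  step 14: ref 2 -> FAULT, evict 1, frames=[6,2] (faults so far: 10)
  step 15: ref 6 -> HIT, frames=[6,2] (faults so far: 10)
  LRU total faults: 10
--- Optimal ---
  step 0: ref 2 -> FAULT, frames=[2,-] (faults so far: 1)
  step 1: ref 3 -> FAULT, frames=[2,3] (faults so far: 2)
  step 2: ref 2 -> HIT, frames=[2,3] (faults so far: 2)
  step 3: ref 6 -> FAULT, evict 3, frames=[2,6] (faults so far: 3)
  step 4: ref 6 -> HIT, frames=[2,6] (faults so far: 3)
  step 5: ref 5 -> FAULT, evict 2, frames=[5,6] (faults so far: 4)
  step 6: ref 5 -> HIT, frames=[5,6] (faults so far: 4)
  step 7: ref 1 -> FAULT, evict 6, frames=[5,1] (faults so far: 5)
  step 8: ref 5 -> HIT, frames=[5,1] (faults so far: 5)
  step 9: ref 5 -> HIT, frames=[5,1] (faults so far: 5)
  step 10: ref 6 -> FAULT, evict 5, frames=[6,1] (faults so far: 6)
  step 11: ref 2 -> FAULT, evict 6, frames=[2,1] (faults so far: 7)
  step 12: ref 1 -> HIT, frames=[2,1] (faults so far: 7)
  step 13: ref 6 -> FAULT, evict 1, frames=[2,6] (faults so far: 8)
  step 14: ref 2 -> HIT, frames=[2,6] (faults so far: 8)
  step 15: ref 6 -> HIT, frames=[2,6] (faults so far: 8)
  Optimal total faults: 8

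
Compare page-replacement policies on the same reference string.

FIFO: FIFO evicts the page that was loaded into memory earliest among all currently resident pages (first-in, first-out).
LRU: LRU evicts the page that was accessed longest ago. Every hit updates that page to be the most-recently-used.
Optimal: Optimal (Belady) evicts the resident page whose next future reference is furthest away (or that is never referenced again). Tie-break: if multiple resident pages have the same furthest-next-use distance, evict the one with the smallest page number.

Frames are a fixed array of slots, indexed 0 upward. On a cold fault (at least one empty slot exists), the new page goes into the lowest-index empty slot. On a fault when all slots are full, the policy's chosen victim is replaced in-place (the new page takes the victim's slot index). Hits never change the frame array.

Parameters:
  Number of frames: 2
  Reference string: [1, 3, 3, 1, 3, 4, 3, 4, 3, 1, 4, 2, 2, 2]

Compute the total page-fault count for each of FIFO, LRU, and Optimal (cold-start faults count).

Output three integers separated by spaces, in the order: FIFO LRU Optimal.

Answer: 5 6 5

Derivation:
--- FIFO ---
  step 0: ref 1 -> FAULT, frames=[1,-] (faults so far: 1)
  step 1: ref 3 -> FAULT, frames=[1,3] (faults so far: 2)
  step 2: ref 3 -> HIT, frames=[1,3] (faults so far: 2)
  step 3: ref 1 -> HIT, frames=[1,3] (faults so far: 2)
  step 4: ref 3 -> HIT, frames=[1,3] (faults so far: 2)
  step 5: ref 4 -> FAULT, evict 1, frames=[4,3] (faults so far: 3)
  step 6: ref 3 -> HIT, frames=[4,3] (faults so far: 3)
  step 7: ref 4 -> HIT, frames=[4,3] (faults so far: 3)
  step 8: ref 3 -> HIT, frames=[4,3] (faults so far: 3)
  step 9: ref 1 -> FAULT, evict 3, frames=[4,1] (faults so far: 4)
  step 10: ref 4 -> HIT, frames=[4,1] (faults so far: 4)
  step 11: ref 2 -> FAULT, evict 4, frames=[2,1] (faults so far: 5)
  step 12: ref 2 -> HIT, frames=[2,1] (faults so far: 5)
  step 13: ref 2 -> HIT, frames=[2,1] (faults so far: 5)
  FIFO total faults: 5
--- LRU ---
  step 0: ref 1 -> FAULT, frames=[1,-] (faults so far: 1)
  step 1: ref 3 -> FAULT, frames=[1,3] (faults so far: 2)
  step 2: ref 3 -> HIT, frames=[1,3] (faults so far: 2)
  step 3: ref 1 -> HIT, frames=[1,3] (faults so far: 2)
  step 4: ref 3 -> HIT, frames=[1,3] (faults so far: 2)
  step 5: ref 4 -> FAULT, evict 1, frames=[4,3] (faults so far: 3)
  step 6: ref 3 -> HIT, frames=[4,3] (faults so far: 3)
  step 7: ref 4 -> HIT, frames=[4,3] (faults so far: 3)
  step 8: ref 3 -> HIT, frames=[4,3] (faults so far: 3)
  step 9: ref 1 -> FAULT, evict 4, frames=[1,3] (faults so far: 4)
  step 10: ref 4 -> FAULT, evict 3, frames=[1,4] (faults so far: 5)
  step 11: ref 2 -> FAULT, evict 1, frames=[2,4] (faults so far: 6)
  step 12: ref 2 -> HIT, frames=[2,4] (faults so far: 6)
  step 13: ref 2 -> HIT, frames=[2,4] (faults so far: 6)
  LRU total faults: 6
--- Optimal ---
  step 0: ref 1 -> FAULT, frames=[1,-] (faults so far: 1)
  step 1: ref 3 -> FAULT, frames=[1,3] (faults so far: 2)
  step 2: ref 3 -> HIT, frames=[1,3] (faults so far: 2)
  step 3: ref 1 -> HIT, frames=[1,3] (faults so far: 2)
  step 4: ref 3 -> HIT, frames=[1,3] (faults so far: 2)
  step 5: ref 4 -> FAULT, evict 1, frames=[4,3] (faults so far: 3)
  step 6: ref 3 -> HIT, frames=[4,3] (faults so far: 3)
  step 7: ref 4 -> HIT, frames=[4,3] (faults so far: 3)
  step 8: ref 3 -> HIT, frames=[4,3] (faults so far: 3)
  step 9: ref 1 -> FAULT, evict 3, frames=[4,1] (faults so far: 4)
  step 10: ref 4 -> HIT, frames=[4,1] (faults so far: 4)
  step 11: ref 2 -> FAULT, evict 1, frames=[4,2] (faults so far: 5)
  step 12: ref 2 -> HIT, frames=[4,2] (faults so far: 5)
  step 13: ref 2 -> HIT, frames=[4,2] (faults so far: 5)
  Optimal total faults: 5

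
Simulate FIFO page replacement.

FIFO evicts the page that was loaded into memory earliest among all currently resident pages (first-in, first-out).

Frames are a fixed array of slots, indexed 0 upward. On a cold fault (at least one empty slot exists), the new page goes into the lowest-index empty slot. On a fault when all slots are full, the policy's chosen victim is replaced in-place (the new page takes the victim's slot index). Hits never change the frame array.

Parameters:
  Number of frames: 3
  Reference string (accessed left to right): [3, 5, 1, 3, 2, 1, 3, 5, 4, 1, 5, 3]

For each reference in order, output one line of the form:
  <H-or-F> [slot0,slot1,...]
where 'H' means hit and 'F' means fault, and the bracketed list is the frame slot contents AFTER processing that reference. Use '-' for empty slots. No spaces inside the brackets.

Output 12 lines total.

F [3,-,-]
F [3,5,-]
F [3,5,1]
H [3,5,1]
F [2,5,1]
H [2,5,1]
F [2,3,1]
F [2,3,5]
F [4,3,5]
F [4,1,5]
H [4,1,5]
F [4,1,3]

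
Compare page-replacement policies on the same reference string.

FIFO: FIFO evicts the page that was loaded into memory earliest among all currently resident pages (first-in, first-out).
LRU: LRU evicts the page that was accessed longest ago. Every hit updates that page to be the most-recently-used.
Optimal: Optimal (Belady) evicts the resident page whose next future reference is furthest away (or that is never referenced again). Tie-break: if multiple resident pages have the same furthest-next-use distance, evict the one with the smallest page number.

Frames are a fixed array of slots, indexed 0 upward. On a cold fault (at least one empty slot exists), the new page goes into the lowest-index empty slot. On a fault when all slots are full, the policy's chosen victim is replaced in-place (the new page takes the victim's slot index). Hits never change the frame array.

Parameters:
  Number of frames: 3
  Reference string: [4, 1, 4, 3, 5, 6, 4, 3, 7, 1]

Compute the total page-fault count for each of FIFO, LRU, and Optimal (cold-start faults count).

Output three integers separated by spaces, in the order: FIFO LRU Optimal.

--- FIFO ---
  step 0: ref 4 -> FAULT, frames=[4,-,-] (faults so far: 1)
  step 1: ref 1 -> FAULT, frames=[4,1,-] (faults so far: 2)
  step 2: ref 4 -> HIT, frames=[4,1,-] (faults so far: 2)
  step 3: ref 3 -> FAULT, frames=[4,1,3] (faults so far: 3)
  step 4: ref 5 -> FAULT, evict 4, frames=[5,1,3] (faults so far: 4)
  step 5: ref 6 -> FAULT, evict 1, frames=[5,6,3] (faults so far: 5)
  step 6: ref 4 -> FAULT, evict 3, frames=[5,6,4] (faults so far: 6)
  step 7: ref 3 -> FAULT, evict 5, frames=[3,6,4] (faults so far: 7)
  step 8: ref 7 -> FAULT, evict 6, frames=[3,7,4] (faults so far: 8)
  step 9: ref 1 -> FAULT, evict 4, frames=[3,7,1] (faults so far: 9)
  FIFO total faults: 9
--- LRU ---
  step 0: ref 4 -> FAULT, frames=[4,-,-] (faults so far: 1)
  step 1: ref 1 -> FAULT, frames=[4,1,-] (faults so far: 2)
  step 2: ref 4 -> HIT, frames=[4,1,-] (faults so far: 2)
  step 3: ref 3 -> FAULT, frames=[4,1,3] (faults so far: 3)
  step 4: ref 5 -> FAULT, evict 1, frames=[4,5,3] (faults so far: 4)
  step 5: ref 6 -> FAULT, evict 4, frames=[6,5,3] (faults so far: 5)
  step 6: ref 4 -> FAULT, evict 3, frames=[6,5,4] (faults so far: 6)
  step 7: ref 3 -> FAULT, evict 5, frames=[6,3,4] (faults so far: 7)
  step 8: ref 7 -> FAULT, evict 6, frames=[7,3,4] (faults so far: 8)
  step 9: ref 1 -> FAULT, evict 4, frames=[7,3,1] (faults so far: 9)
  LRU total faults: 9
--- Optimal ---
  step 0: ref 4 -> FAULT, frames=[4,-,-] (faults so far: 1)
  step 1: ref 1 -> FAULT, frames=[4,1,-] (faults so far: 2)
  step 2: ref 4 -> HIT, frames=[4,1,-] (faults so far: 2)
  step 3: ref 3 -> FAULT, frames=[4,1,3] (faults so far: 3)
  step 4: ref 5 -> FAULT, evict 1, frames=[4,5,3] (faults so far: 4)
  step 5: ref 6 -> FAULT, evict 5, frames=[4,6,3] (faults so far: 5)
  step 6: ref 4 -> HIT, frames=[4,6,3] (faults so far: 5)
  step 7: ref 3 -> HIT, frames=[4,6,3] (faults so far: 5)
  step 8: ref 7 -> FAULT, evict 3, frames=[4,6,7] (faults so far: 6)
  step 9: ref 1 -> FAULT, evict 4, frames=[1,6,7] (faults so far: 7)
  Optimal total faults: 7

Answer: 9 9 7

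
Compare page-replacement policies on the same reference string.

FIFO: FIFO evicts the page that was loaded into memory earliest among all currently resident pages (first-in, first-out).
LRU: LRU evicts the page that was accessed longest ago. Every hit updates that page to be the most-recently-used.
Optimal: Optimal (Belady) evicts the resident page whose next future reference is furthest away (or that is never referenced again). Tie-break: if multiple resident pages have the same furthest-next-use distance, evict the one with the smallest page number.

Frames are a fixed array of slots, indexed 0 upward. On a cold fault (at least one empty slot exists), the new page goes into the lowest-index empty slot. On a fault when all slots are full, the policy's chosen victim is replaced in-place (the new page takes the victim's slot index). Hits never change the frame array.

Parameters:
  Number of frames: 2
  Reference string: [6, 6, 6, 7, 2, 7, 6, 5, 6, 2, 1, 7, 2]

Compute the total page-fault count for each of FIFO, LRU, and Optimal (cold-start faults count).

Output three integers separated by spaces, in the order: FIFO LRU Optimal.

Answer: 9 9 8

Derivation:
--- FIFO ---
  step 0: ref 6 -> FAULT, frames=[6,-] (faults so far: 1)
  step 1: ref 6 -> HIT, frames=[6,-] (faults so far: 1)
  step 2: ref 6 -> HIT, frames=[6,-] (faults so far: 1)
  step 3: ref 7 -> FAULT, frames=[6,7] (faults so far: 2)
  step 4: ref 2 -> FAULT, evict 6, frames=[2,7] (faults so far: 3)
  step 5: ref 7 -> HIT, frames=[2,7] (faults so far: 3)
  step 6: ref 6 -> FAULT, evict 7, frames=[2,6] (faults so far: 4)
  step 7: ref 5 -> FAULT, evict 2, frames=[5,6] (faults so far: 5)
  step 8: ref 6 -> HIT, frames=[5,6] (faults so far: 5)
  step 9: ref 2 -> FAULT, evict 6, frames=[5,2] (faults so far: 6)
  step 10: ref 1 -> FAULT, evict 5, frames=[1,2] (faults so far: 7)
  step 11: ref 7 -> FAULT, evict 2, frames=[1,7] (faults so far: 8)
  step 12: ref 2 -> FAULT, evict 1, frames=[2,7] (faults so far: 9)
  FIFO total faults: 9
--- LRU ---
  step 0: ref 6 -> FAULT, frames=[6,-] (faults so far: 1)
  step 1: ref 6 -> HIT, frames=[6,-] (faults so far: 1)
  step 2: ref 6 -> HIT, frames=[6,-] (faults so far: 1)
  step 3: ref 7 -> FAULT, frames=[6,7] (faults so far: 2)
  step 4: ref 2 -> FAULT, evict 6, frames=[2,7] (faults so far: 3)
  step 5: ref 7 -> HIT, frames=[2,7] (faults so far: 3)
  step 6: ref 6 -> FAULT, evict 2, frames=[6,7] (faults so far: 4)
  step 7: ref 5 -> FAULT, evict 7, frames=[6,5] (faults so far: 5)
  step 8: ref 6 -> HIT, frames=[6,5] (faults so far: 5)
  step 9: ref 2 -> FAULT, evict 5, frames=[6,2] (faults so far: 6)
  step 10: ref 1 -> FAULT, evict 6, frames=[1,2] (faults so far: 7)
  step 11: ref 7 -> FAULT, evict 2, frames=[1,7] (faults so far: 8)
  step 12: ref 2 -> FAULT, evict 1, frames=[2,7] (faults so far: 9)
  LRU total faults: 9
--- Optimal ---
  step 0: ref 6 -> FAULT, frames=[6,-] (faults so far: 1)
  step 1: ref 6 -> HIT, frames=[6,-] (faults so far: 1)
  step 2: ref 6 -> HIT, frames=[6,-] (faults so far: 1)
  step 3: ref 7 -> FAULT, frames=[6,7] (faults so far: 2)
  step 4: ref 2 -> FAULT, evict 6, frames=[2,7] (faults so far: 3)
  step 5: ref 7 -> HIT, frames=[2,7] (faults so far: 3)
  step 6: ref 6 -> FAULT, evict 7, frames=[2,6] (faults so far: 4)
  step 7: ref 5 -> FAULT, evict 2, frames=[5,6] (faults so far: 5)
  step 8: ref 6 -> HIT, frames=[5,6] (faults so far: 5)
  step 9: ref 2 -> FAULT, evict 5, frames=[2,6] (faults so far: 6)
  step 10: ref 1 -> FAULT, evict 6, frames=[2,1] (faults so far: 7)
  step 11: ref 7 -> FAULT, evict 1, frames=[2,7] (faults so far: 8)
  step 12: ref 2 -> HIT, frames=[2,7] (faults so far: 8)
  Optimal total faults: 8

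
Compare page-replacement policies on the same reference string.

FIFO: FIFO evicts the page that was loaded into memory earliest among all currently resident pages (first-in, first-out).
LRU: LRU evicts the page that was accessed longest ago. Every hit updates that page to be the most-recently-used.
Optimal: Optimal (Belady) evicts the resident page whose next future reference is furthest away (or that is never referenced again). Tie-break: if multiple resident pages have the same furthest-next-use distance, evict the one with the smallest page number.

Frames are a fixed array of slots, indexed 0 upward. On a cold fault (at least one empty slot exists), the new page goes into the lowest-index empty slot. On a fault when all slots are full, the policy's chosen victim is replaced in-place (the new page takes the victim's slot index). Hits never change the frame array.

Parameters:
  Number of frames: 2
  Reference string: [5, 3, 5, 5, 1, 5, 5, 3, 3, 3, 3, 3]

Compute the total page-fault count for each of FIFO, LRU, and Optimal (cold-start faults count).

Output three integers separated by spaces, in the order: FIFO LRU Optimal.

Answer: 5 4 4

Derivation:
--- FIFO ---
  step 0: ref 5 -> FAULT, frames=[5,-] (faults so far: 1)
  step 1: ref 3 -> FAULT, frames=[5,3] (faults so far: 2)
  step 2: ref 5 -> HIT, frames=[5,3] (faults so far: 2)
  step 3: ref 5 -> HIT, frames=[5,3] (faults so far: 2)
  step 4: ref 1 -> FAULT, evict 5, frames=[1,3] (faults so far: 3)
  step 5: ref 5 -> FAULT, evict 3, frames=[1,5] (faults so far: 4)
  step 6: ref 5 -> HIT, frames=[1,5] (faults so far: 4)
  step 7: ref 3 -> FAULT, evict 1, frames=[3,5] (faults so far: 5)
  step 8: ref 3 -> HIT, frames=[3,5] (faults so far: 5)
  step 9: ref 3 -> HIT, frames=[3,5] (faults so far: 5)
  step 10: ref 3 -> HIT, frames=[3,5] (faults so far: 5)
  step 11: ref 3 -> HIT, frames=[3,5] (faults so far: 5)
  FIFO total faults: 5
--- LRU ---
  step 0: ref 5 -> FAULT, frames=[5,-] (faults so far: 1)
  step 1: ref 3 -> FAULT, frames=[5,3] (faults so far: 2)
  step 2: ref 5 -> HIT, frames=[5,3] (faults so far: 2)
  step 3: ref 5 -> HIT, frames=[5,3] (faults so far: 2)
  step 4: ref 1 -> FAULT, evict 3, frames=[5,1] (faults so far: 3)
  step 5: ref 5 -> HIT, frames=[5,1] (faults so far: 3)
  step 6: ref 5 -> HIT, frames=[5,1] (faults so far: 3)
  step 7: ref 3 -> FAULT, evict 1, frames=[5,3] (faults so far: 4)
  step 8: ref 3 -> HIT, frames=[5,3] (faults so far: 4)
  step 9: ref 3 -> HIT, frames=[5,3] (faults so far: 4)
  step 10: ref 3 -> HIT, frames=[5,3] (faults so far: 4)
  step 11: ref 3 -> HIT, frames=[5,3] (faults so far: 4)
  LRU total faults: 4
--- Optimal ---
  step 0: ref 5 -> FAULT, frames=[5,-] (faults so far: 1)
  step 1: ref 3 -> FAULT, frames=[5,3] (faults so far: 2)
  step 2: ref 5 -> HIT, frames=[5,3] (faults so far: 2)
  step 3: ref 5 -> HIT, frames=[5,3] (faults so far: 2)
  step 4: ref 1 -> FAULT, evict 3, frames=[5,1] (faults so far: 3)
  step 5: ref 5 -> HIT, frames=[5,1] (faults so far: 3)
  step 6: ref 5 -> HIT, frames=[5,1] (faults so far: 3)
  step 7: ref 3 -> FAULT, evict 1, frames=[5,3] (faults so far: 4)
  step 8: ref 3 -> HIT, frames=[5,3] (faults so far: 4)
  step 9: ref 3 -> HIT, frames=[5,3] (faults so far: 4)
  step 10: ref 3 -> HIT, frames=[5,3] (faults so far: 4)
  step 11: ref 3 -> HIT, frames=[5,3] (faults so far: 4)
  Optimal total faults: 4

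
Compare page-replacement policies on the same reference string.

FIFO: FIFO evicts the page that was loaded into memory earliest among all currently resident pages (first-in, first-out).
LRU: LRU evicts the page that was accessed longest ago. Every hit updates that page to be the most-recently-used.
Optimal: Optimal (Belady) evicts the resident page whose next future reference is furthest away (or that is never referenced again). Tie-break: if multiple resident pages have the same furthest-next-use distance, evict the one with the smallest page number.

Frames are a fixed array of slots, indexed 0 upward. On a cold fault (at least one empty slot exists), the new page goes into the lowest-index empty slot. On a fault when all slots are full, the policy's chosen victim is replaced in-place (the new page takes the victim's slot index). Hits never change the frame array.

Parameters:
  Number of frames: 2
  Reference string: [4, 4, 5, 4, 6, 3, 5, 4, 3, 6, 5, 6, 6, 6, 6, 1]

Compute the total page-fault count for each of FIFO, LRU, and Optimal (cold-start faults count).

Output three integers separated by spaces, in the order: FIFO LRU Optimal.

Answer: 10 10 8

Derivation:
--- FIFO ---
  step 0: ref 4 -> FAULT, frames=[4,-] (faults so far: 1)
  step 1: ref 4 -> HIT, frames=[4,-] (faults so far: 1)
  step 2: ref 5 -> FAULT, frames=[4,5] (faults so far: 2)
  step 3: ref 4 -> HIT, frames=[4,5] (faults so far: 2)
  step 4: ref 6 -> FAULT, evict 4, frames=[6,5] (faults so far: 3)
  step 5: ref 3 -> FAULT, evict 5, frames=[6,3] (faults so far: 4)
  step 6: ref 5 -> FAULT, evict 6, frames=[5,3] (faults so far: 5)
  step 7: ref 4 -> FAULT, evict 3, frames=[5,4] (faults so far: 6)
  step 8: ref 3 -> FAULT, evict 5, frames=[3,4] (faults so far: 7)
  step 9: ref 6 -> FAULT, evict 4, frames=[3,6] (faults so far: 8)
  step 10: ref 5 -> FAULT, evict 3, frames=[5,6] (faults so far: 9)
  step 11: ref 6 -> HIT, frames=[5,6] (faults so far: 9)
  step 12: ref 6 -> HIT, frames=[5,6] (faults so far: 9)
  step 13: ref 6 -> HIT, frames=[5,6] (faults so far: 9)
  step 14: ref 6 -> HIT, frames=[5,6] (faults so far: 9)
  step 15: ref 1 -> FAULT, evict 6, frames=[5,1] (faults so far: 10)
  FIFO total faults: 10
--- LRU ---
  step 0: ref 4 -> FAULT, frames=[4,-] (faults so far: 1)
  step 1: ref 4 -> HIT, frames=[4,-] (faults so far: 1)
  step 2: ref 5 -> FAULT, frames=[4,5] (faults so far: 2)
  step 3: ref 4 -> HIT, frames=[4,5] (faults so far: 2)
  step 4: ref 6 -> FAULT, evict 5, frames=[4,6] (faults so far: 3)
  step 5: ref 3 -> FAULT, evict 4, frames=[3,6] (faults so far: 4)
  step 6: ref 5 -> FAULT, evict 6, frames=[3,5] (faults so far: 5)
  step 7: ref 4 -> FAULT, evict 3, frames=[4,5] (faults so far: 6)
  step 8: ref 3 -> FAULT, evict 5, frames=[4,3] (faults so far: 7)
  step 9: ref 6 -> FAULT, evict 4, frames=[6,3] (faults so far: 8)
  step 10: ref 5 -> FAULT, evict 3, frames=[6,5] (faults so far: 9)
  step 11: ref 6 -> HIT, frames=[6,5] (faults so far: 9)
  step 12: ref 6 -> HIT, frames=[6,5] (faults so far: 9)
  step 13: ref 6 -> HIT, frames=[6,5] (faults so far: 9)
  step 14: ref 6 -> HIT, frames=[6,5] (faults so far: 9)
  step 15: ref 1 -> FAULT, evict 5, frames=[6,1] (faults so far: 10)
  LRU total faults: 10
--- Optimal ---
  step 0: ref 4 -> FAULT, frames=[4,-] (faults so far: 1)
  step 1: ref 4 -> HIT, frames=[4,-] (faults so far: 1)
  step 2: ref 5 -> FAULT, frames=[4,5] (faults so far: 2)
  step 3: ref 4 -> HIT, frames=[4,5] (faults so far: 2)
  step 4: ref 6 -> FAULT, evict 4, frames=[6,5] (faults so far: 3)
  step 5: ref 3 -> FAULT, evict 6, frames=[3,5] (faults so far: 4)
  step 6: ref 5 -> HIT, frames=[3,5] (faults so far: 4)
  step 7: ref 4 -> FAULT, evict 5, frames=[3,4] (faults so far: 5)
  step 8: ref 3 -> HIT, frames=[3,4] (faults so far: 5)
  step 9: ref 6 -> FAULT, evict 3, frames=[6,4] (faults so far: 6)
  step 10: ref 5 -> FAULT, evict 4, frames=[6,5] (faults so far: 7)
  step 11: ref 6 -> HIT, frames=[6,5] (faults so far: 7)
  step 12: ref 6 -> HIT, frames=[6,5] (faults so far: 7)
  step 13: ref 6 -> HIT, frames=[6,5] (faults so far: 7)
  step 14: ref 6 -> HIT, frames=[6,5] (faults so far: 7)
  step 15: ref 1 -> FAULT, evict 5, frames=[6,1] (faults so far: 8)
  Optimal total faults: 8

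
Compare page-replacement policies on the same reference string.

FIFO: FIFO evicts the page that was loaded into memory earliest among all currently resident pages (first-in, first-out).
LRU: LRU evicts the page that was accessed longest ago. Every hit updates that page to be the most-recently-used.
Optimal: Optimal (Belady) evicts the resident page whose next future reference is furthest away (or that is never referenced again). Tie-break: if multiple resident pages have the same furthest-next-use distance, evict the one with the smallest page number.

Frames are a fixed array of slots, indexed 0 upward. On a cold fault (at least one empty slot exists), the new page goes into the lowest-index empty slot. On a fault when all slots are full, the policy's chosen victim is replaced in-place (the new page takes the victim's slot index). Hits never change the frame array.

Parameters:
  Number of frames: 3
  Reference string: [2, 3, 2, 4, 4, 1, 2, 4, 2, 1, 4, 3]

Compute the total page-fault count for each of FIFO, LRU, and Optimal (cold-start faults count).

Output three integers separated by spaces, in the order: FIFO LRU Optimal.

--- FIFO ---
  step 0: ref 2 -> FAULT, frames=[2,-,-] (faults so far: 1)
  step 1: ref 3 -> FAULT, frames=[2,3,-] (faults so far: 2)
  step 2: ref 2 -> HIT, frames=[2,3,-] (faults so far: 2)
  step 3: ref 4 -> FAULT, frames=[2,3,4] (faults so far: 3)
  step 4: ref 4 -> HIT, frames=[2,3,4] (faults so far: 3)
  step 5: ref 1 -> FAULT, evict 2, frames=[1,3,4] (faults so far: 4)
  step 6: ref 2 -> FAULT, evict 3, frames=[1,2,4] (faults so far: 5)
  step 7: ref 4 -> HIT, frames=[1,2,4] (faults so far: 5)
  step 8: ref 2 -> HIT, frames=[1,2,4] (faults so far: 5)
  step 9: ref 1 -> HIT, frames=[1,2,4] (faults so far: 5)
  step 10: ref 4 -> HIT, frames=[1,2,4] (faults so far: 5)
  step 11: ref 3 -> FAULT, evict 4, frames=[1,2,3] (faults so far: 6)
  FIFO total faults: 6
--- LRU ---
  step 0: ref 2 -> FAULT, frames=[2,-,-] (faults so far: 1)
  step 1: ref 3 -> FAULT, frames=[2,3,-] (faults so far: 2)
  step 2: ref 2 -> HIT, frames=[2,3,-] (faults so far: 2)
  step 3: ref 4 -> FAULT, frames=[2,3,4] (faults so far: 3)
  step 4: ref 4 -> HIT, frames=[2,3,4] (faults so far: 3)
  step 5: ref 1 -> FAULT, evict 3, frames=[2,1,4] (faults so far: 4)
  step 6: ref 2 -> HIT, frames=[2,1,4] (faults so far: 4)
  step 7: ref 4 -> HIT, frames=[2,1,4] (faults so far: 4)
  step 8: ref 2 -> HIT, frames=[2,1,4] (faults so far: 4)
  step 9: ref 1 -> HIT, frames=[2,1,4] (faults so far: 4)
  step 10: ref 4 -> HIT, frames=[2,1,4] (faults so far: 4)
  step 11: ref 3 -> FAULT, evict 2, frames=[3,1,4] (faults so far: 5)
  LRU total faults: 5
--- Optimal ---
  step 0: ref 2 -> FAULT, frames=[2,-,-] (faults so far: 1)
  step 1: ref 3 -> FAULT, frames=[2,3,-] (faults so far: 2)
  step 2: ref 2 -> HIT, frames=[2,3,-] (faults so far: 2)
  step 3: ref 4 -> FAULT, frames=[2,3,4] (faults so far: 3)
  step 4: ref 4 -> HIT, frames=[2,3,4] (faults so far: 3)
  step 5: ref 1 -> FAULT, evict 3, frames=[2,1,4] (faults so far: 4)
  step 6: ref 2 -> HIT, frames=[2,1,4] (faults so far: 4)
  step 7: ref 4 -> HIT, frames=[2,1,4] (faults so far: 4)
  step 8: ref 2 -> HIT, frames=[2,1,4] (faults so far: 4)
  step 9: ref 1 -> HIT, frames=[2,1,4] (faults so far: 4)
  step 10: ref 4 -> HIT, frames=[2,1,4] (faults so far: 4)
  step 11: ref 3 -> FAULT, evict 1, frames=[2,3,4] (faults so far: 5)
  Optimal total faults: 5

Answer: 6 5 5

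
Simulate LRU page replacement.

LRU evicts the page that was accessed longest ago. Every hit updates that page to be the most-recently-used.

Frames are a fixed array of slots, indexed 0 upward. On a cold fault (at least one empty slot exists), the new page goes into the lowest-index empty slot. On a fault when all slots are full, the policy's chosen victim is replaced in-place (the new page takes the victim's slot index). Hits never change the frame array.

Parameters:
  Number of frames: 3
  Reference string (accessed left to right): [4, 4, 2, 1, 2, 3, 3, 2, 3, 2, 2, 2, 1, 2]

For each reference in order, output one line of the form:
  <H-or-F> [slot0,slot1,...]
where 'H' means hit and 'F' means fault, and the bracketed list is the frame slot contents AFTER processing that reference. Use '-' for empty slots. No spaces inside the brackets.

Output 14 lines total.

F [4,-,-]
H [4,-,-]
F [4,2,-]
F [4,2,1]
H [4,2,1]
F [3,2,1]
H [3,2,1]
H [3,2,1]
H [3,2,1]
H [3,2,1]
H [3,2,1]
H [3,2,1]
H [3,2,1]
H [3,2,1]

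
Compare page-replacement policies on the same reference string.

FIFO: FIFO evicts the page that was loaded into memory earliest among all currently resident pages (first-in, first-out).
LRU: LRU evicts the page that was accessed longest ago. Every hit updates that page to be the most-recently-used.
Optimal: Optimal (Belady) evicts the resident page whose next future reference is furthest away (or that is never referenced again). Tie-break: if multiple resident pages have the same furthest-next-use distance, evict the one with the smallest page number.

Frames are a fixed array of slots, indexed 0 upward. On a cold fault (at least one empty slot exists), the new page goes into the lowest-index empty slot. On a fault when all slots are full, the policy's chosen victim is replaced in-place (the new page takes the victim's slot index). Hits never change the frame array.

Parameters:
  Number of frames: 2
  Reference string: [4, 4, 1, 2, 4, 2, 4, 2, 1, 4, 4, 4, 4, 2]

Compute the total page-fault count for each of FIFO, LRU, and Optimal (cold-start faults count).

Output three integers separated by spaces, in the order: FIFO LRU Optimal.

Answer: 6 7 5

Derivation:
--- FIFO ---
  step 0: ref 4 -> FAULT, frames=[4,-] (faults so far: 1)
  step 1: ref 4 -> HIT, frames=[4,-] (faults so far: 1)
  step 2: ref 1 -> FAULT, frames=[4,1] (faults so far: 2)
  step 3: ref 2 -> FAULT, evict 4, frames=[2,1] (faults so far: 3)
  step 4: ref 4 -> FAULT, evict 1, frames=[2,4] (faults so far: 4)
  step 5: ref 2 -> HIT, frames=[2,4] (faults so far: 4)
  step 6: ref 4 -> HIT, frames=[2,4] (faults so far: 4)
  step 7: ref 2 -> HIT, frames=[2,4] (faults so far: 4)
  step 8: ref 1 -> FAULT, evict 2, frames=[1,4] (faults so far: 5)
  step 9: ref 4 -> HIT, frames=[1,4] (faults so far: 5)
  step 10: ref 4 -> HIT, frames=[1,4] (faults so far: 5)
  step 11: ref 4 -> HIT, frames=[1,4] (faults so far: 5)
  step 12: ref 4 -> HIT, frames=[1,4] (faults so far: 5)
  step 13: ref 2 -> FAULT, evict 4, frames=[1,2] (faults so far: 6)
  FIFO total faults: 6
--- LRU ---
  step 0: ref 4 -> FAULT, frames=[4,-] (faults so far: 1)
  step 1: ref 4 -> HIT, frames=[4,-] (faults so far: 1)
  step 2: ref 1 -> FAULT, frames=[4,1] (faults so far: 2)
  step 3: ref 2 -> FAULT, evict 4, frames=[2,1] (faults so far: 3)
  step 4: ref 4 -> FAULT, evict 1, frames=[2,4] (faults so far: 4)
  step 5: ref 2 -> HIT, frames=[2,4] (faults so far: 4)
  step 6: ref 4 -> HIT, frames=[2,4] (faults so far: 4)
  step 7: ref 2 -> HIT, frames=[2,4] (faults so far: 4)
  step 8: ref 1 -> FAULT, evict 4, frames=[2,1] (faults so far: 5)
  step 9: ref 4 -> FAULT, evict 2, frames=[4,1] (faults so far: 6)
  step 10: ref 4 -> HIT, frames=[4,1] (faults so far: 6)
  step 11: ref 4 -> HIT, frames=[4,1] (faults so far: 6)
  step 12: ref 4 -> HIT, frames=[4,1] (faults so far: 6)
  step 13: ref 2 -> FAULT, evict 1, frames=[4,2] (faults so far: 7)
  LRU total faults: 7
--- Optimal ---
  step 0: ref 4 -> FAULT, frames=[4,-] (faults so far: 1)
  step 1: ref 4 -> HIT, frames=[4,-] (faults so far: 1)
  step 2: ref 1 -> FAULT, frames=[4,1] (faults so far: 2)
  step 3: ref 2 -> FAULT, evict 1, frames=[4,2] (faults so far: 3)
  step 4: ref 4 -> HIT, frames=[4,2] (faults so far: 3)
  step 5: ref 2 -> HIT, frames=[4,2] (faults so far: 3)
  step 6: ref 4 -> HIT, frames=[4,2] (faults so far: 3)
  step 7: ref 2 -> HIT, frames=[4,2] (faults so far: 3)
  step 8: ref 1 -> FAULT, evict 2, frames=[4,1] (faults so far: 4)
  step 9: ref 4 -> HIT, frames=[4,1] (faults so far: 4)
  step 10: ref 4 -> HIT, frames=[4,1] (faults so far: 4)
  step 11: ref 4 -> HIT, frames=[4,1] (faults so far: 4)
  step 12: ref 4 -> HIT, frames=[4,1] (faults so far: 4)
  step 13: ref 2 -> FAULT, evict 1, frames=[4,2] (faults so far: 5)
  Optimal total faults: 5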